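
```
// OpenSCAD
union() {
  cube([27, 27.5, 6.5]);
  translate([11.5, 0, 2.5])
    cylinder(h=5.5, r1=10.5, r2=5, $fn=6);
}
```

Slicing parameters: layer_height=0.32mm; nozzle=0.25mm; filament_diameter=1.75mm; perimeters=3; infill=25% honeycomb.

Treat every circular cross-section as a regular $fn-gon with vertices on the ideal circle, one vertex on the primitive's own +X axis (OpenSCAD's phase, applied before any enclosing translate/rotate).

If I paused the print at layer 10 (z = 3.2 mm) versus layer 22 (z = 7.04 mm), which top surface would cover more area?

Layer 10 (z = 3.2): the cube (footprint 27×27.5) is included at this height (area 742.50 mm²); the cone at (11.5, 0) contributes a regular 6-gon of circumradius 9.800 (interpolated between r1=10.5 and r2=5 at t=0.127) (area = (6/2)·9.800²·sin(360°/6) = 249.52 mm²); Taking the union: the regions partially overlap — summed areas 992.02 mm² minus the doubly-counted overlap 124.76 mm² gives 867.26 mm² — area = 867.26 mm². So its area = 867.26 mm². Layer 22 (z = 7.04): the cube does not reach this height (z outside [0, 6.5]); the cone at (11.5, 0) contributes a regular 6-gon of circumradius 5.960 (interpolated between r1=10.5 and r2=5 at t=0.825) (area = (6/2)·5.960²·sin(360°/6) = 92.29 mm²); Merging all regions: only the cone at (11.5, 0) is present, so the union is just that shape — area = 92.29 mm². So its area = 92.29 mm². Layer 10 is larger (867.26 vs 92.29 mm²).

layer 10 (z = 3.2 mm)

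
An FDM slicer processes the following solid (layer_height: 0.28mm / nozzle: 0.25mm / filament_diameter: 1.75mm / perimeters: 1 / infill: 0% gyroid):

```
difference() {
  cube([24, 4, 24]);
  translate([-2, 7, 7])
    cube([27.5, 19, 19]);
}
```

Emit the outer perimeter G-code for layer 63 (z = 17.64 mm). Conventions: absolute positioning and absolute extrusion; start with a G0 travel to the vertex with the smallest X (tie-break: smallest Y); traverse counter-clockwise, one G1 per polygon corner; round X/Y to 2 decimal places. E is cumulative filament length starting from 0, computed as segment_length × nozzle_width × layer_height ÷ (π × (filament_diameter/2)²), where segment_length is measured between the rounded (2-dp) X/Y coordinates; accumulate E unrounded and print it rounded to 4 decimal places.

At z = 17.64 mm: the 24×4 cube contributes its full rectangle; the cube at (-2, 7) is present — its section is the full 27.5×19 rectangle; After the difference (first − rest): starting from the 24×4 cube, the 27.5×19 cube at (-2, 7) misses the remaining region (no effect) — 1 connected region. The outline is a single polygon with 4 vertices. Extrusion per mm of travel: 0.25 × 0.28 / (π × 0.875²) = 0.029103. Accumulating E over each segment gives final E = 1.6297.

G0 X0.00 Y0.00 Z17.64
G1 X24.00 Y0.00 E0.6985
G1 X24.00 Y4.00 E0.8149
G1 X0.00 Y4.00 E1.5133
G1 X0.00 Y0.00 E1.6297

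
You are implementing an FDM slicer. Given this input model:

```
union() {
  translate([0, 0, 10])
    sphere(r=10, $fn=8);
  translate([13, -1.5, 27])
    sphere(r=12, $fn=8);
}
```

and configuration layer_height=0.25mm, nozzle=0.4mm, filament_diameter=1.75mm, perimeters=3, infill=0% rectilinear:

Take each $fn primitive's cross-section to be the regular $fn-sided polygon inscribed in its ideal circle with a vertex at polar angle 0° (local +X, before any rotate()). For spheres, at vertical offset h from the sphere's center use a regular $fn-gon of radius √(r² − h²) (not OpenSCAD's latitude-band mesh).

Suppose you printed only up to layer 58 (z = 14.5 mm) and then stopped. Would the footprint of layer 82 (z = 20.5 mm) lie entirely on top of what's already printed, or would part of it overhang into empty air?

Compare the two slices. At z = 14.5: the r=10 sphere slices to a regular 8-gon of circumradius 8.930 (√(r²−h²) with h=4.5 from center) (area = (8/2)·8.930²·sin(360°/8) = 225.57 mm²); the sphere at (13, -1.5) is not intersected at this z (|z−center|=12.500 > r=12); Merging all regions: only the r=10 sphere is present, so the union is just that shape — area = 225.57 mm². At z = 20.5: the sphere is absent (|z−center|=10.500 > r=10); the r=12 sphere at (13, -1.5) slices to a regular 8-gon of circumradius 10.087 (√(r²−h²) with h=6.5 from center) (area = (8/2)·10.087²·sin(360°/8) = 287.79 mm²); Merging all regions: only the r=12 sphere at (13, -1.5) is present, so the union is just that shape — area = 287.79 mm². Checking containment: at z = 20.5 the cross-section extends beyond the z = 14.5 cross-section by about 245.62 mm².

part overhangs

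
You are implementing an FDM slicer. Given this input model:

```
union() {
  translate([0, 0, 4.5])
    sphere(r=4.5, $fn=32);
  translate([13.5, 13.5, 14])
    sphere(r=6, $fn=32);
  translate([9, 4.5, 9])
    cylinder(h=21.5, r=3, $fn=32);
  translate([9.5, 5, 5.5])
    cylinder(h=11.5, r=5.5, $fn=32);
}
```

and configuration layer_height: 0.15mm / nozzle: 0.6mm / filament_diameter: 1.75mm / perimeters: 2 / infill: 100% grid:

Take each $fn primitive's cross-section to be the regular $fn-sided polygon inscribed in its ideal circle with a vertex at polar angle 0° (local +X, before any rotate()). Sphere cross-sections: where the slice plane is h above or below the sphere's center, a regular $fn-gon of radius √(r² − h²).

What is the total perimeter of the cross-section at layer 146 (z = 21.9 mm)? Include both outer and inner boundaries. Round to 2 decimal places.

At z = 21.9 mm: the sphere does not reach this height (|z−center|=17.400 > r=4.5); the sphere at (13.5, 13.5) does not reach this height (|z−center|=7.900 > r=6); the r=3 cylinder at (9, 4.5) gives a regular 32-gon of circumradius 3 (constant along its height) (perimeter = 2·32·3.000·sin(180°/32) = 18.82 mm); the cylinder at (9.5, 5) is not intersected at this z (z outside [5.5, 17]); Taking the union: only the r=3 cylinder at (9, 4.5) is present, so the union is just that shape — boundary = 18.82 mm. Overall, the cross-section is a single solid region. Total boundary length (outer) = 18.82 mm.

18.82 mm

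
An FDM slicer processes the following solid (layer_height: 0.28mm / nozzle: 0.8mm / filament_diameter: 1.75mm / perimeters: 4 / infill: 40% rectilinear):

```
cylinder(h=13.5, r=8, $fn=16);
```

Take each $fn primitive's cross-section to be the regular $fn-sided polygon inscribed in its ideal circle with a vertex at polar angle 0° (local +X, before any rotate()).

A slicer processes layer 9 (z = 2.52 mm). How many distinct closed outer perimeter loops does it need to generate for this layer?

1

At z = 2.52 mm: the r=8 cylinder contributes a regular 16-gon of circumradius 8. The result has 1 disconnected region.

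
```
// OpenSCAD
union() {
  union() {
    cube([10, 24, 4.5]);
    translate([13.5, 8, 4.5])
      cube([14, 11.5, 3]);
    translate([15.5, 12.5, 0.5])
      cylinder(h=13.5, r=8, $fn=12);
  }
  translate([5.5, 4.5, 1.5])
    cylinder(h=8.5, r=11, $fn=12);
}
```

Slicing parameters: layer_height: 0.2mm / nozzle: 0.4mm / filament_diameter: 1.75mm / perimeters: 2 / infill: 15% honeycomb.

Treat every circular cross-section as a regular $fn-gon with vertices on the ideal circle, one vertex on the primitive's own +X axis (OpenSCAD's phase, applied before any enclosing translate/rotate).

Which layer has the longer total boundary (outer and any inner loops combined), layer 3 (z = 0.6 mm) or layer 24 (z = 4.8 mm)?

Layer 3 (z = 0.6): the cube (footprint 10×24) is included at this height (perimeter 68.00 mm); the cube at (13.5, 8) does not reach this height (z outside [4.5, 7.5]); the r=8 cylinder at (15.5, 12.5) contributes a regular 12-gon of circumradius 8 (perimeter = 2·12·8.000·sin(180°/12) = 49.69 mm); Taking the union: the regions partially overlap (shared area 17.75 mm²), so the edge portions inside another operand are dropped and the merged outline is re-measured after clipping — boundary = 94.52 mm; the cylinder at (5.5, 4.5) is not intersected at this z (z outside [1.5, 10]); Taking the union: only that combined region is present, so the union is just that shape — boundary = 94.52 mm. So its perimeter = 94.52 mm. Layer 24 (z = 4.8): the cube is absent (z outside [0, 4.5]); the 14×11.5 cube at (13.5, 8) contributes its full rectangle (perimeter 51.00 mm); the cylinder at (15.5, 12.5): section is a regular 12-gon, circumradius r=8 (perimeter = 2·12·8.000·sin(180°/12) = 49.69 mm); Taking the union: the regions partially overlap (shared area 102.33 mm²), so the edge portions inside another operand are dropped and the merged outline is re-measured after clipping — boundary = 61.63 mm; the r=11 cylinder at (5.5, 4.5) gives a regular 12-gon of circumradius 11 (constant along its height) (perimeter = 2·12·11.000·sin(180°/12) = 68.33 mm); Taking the union: the regions partially overlap (shared area 52.40 mm²), so the edge portions inside another operand are dropped and the merged outline is re-measured after clipping — boundary = 100.07 mm. So its perimeter = 100.07 mm. Layer 24 is larger (100.07 vs 94.52 mm).

layer 24 (z = 4.8 mm)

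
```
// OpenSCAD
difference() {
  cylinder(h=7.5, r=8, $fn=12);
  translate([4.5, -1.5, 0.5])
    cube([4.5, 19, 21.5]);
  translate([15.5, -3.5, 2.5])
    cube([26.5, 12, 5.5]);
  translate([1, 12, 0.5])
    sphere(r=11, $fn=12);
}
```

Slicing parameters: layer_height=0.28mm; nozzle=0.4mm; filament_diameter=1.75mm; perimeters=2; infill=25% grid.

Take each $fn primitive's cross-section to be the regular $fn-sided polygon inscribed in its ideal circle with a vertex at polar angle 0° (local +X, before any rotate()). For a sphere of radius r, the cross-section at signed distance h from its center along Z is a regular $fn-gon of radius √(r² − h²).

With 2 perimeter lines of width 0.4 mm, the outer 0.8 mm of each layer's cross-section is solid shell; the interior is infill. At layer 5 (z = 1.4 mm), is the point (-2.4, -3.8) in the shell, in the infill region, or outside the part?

At z = 1.4 mm: the cylinder: section is a regular 12-gon, circumradius r=8; the cube at (4.5, -1.5) (footprint 4.5×19) is included at this height; the cube at (15.5, -3.5) is absent (z outside [2.5, 8]); the r=11 sphere at (1, 12) slices to a regular 12-gon of circumradius 10.963 (√(r²−h²) with h=0.9 from center); Subtracting the remaining from the first: starting from the r=8 cylinder, the 4.5×19 cube at (4.5, -1.5) partially overlaps it — only the 19.75 mm² overlap (of its 85.50 mm²) is removed, clipping the outline; the r=11 sphere at (1, 12) partially overlaps it — only the 55.18 mm² overlap (of its 360.57 mm²) is removed, clipping the outline — 1 connected region. Overall, the cross-section is a single solid region. The nearest boundary edge runs (-4.00, -6.93)→(-6.93, -4.00); distance from the point to it = 3.34 mm. The point is inside the cross-section and 3.34 mm from the nearest boundary — more than the 0.8 mm shell width (2 × 0.4), so it's in the infill interior.

infill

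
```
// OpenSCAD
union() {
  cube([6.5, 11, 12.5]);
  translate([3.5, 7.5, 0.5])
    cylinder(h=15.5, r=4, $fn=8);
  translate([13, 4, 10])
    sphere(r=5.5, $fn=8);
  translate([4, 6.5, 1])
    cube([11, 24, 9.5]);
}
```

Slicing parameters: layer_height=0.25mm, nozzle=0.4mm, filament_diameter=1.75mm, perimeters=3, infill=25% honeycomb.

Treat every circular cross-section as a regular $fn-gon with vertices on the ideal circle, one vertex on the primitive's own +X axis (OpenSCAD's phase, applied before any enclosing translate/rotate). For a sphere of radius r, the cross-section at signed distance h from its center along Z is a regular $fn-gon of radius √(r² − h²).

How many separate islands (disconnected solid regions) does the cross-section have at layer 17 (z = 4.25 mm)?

At z = 4.25 mm: the cube (footprint 6.5×11) is included at this height; the r=4 cylinder at (3.5, 7.5) gives a regular 8-gon of circumradius 4 (constant along its height); the sphere at (13, 4) is not intersected at this z (|z−center|=5.750 > r=5.5); the 11×24 cube at (4, 6.5) contributes its full rectangle; Combining (union): the regions partially overlap (shared area 54.99 mm²), so overlapping operands fuse into one piece — 1 connected region. Overall, the cross-section is a single solid region. Island count = 1.

1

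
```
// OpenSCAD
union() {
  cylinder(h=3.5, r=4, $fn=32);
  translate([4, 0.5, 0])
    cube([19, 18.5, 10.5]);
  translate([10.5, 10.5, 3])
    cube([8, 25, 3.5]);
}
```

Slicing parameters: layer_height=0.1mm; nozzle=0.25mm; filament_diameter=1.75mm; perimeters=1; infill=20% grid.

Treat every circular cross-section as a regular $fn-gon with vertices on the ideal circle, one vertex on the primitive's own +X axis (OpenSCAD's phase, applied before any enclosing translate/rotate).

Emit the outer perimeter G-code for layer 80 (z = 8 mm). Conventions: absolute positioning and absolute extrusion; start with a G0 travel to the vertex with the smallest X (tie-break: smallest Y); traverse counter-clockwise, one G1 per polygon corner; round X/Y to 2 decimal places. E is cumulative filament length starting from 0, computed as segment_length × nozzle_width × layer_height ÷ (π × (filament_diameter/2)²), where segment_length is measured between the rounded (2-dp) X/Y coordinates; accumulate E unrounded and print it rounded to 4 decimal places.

At z = 8 mm: the cylinder does not reach this height (z outside [0, 3.5]); the 19×18.5 cube at (4, 0.5) contributes its full rectangle; the cube at (10.5, 10.5) does not reach this height (z outside [3, 6.5]); Merging all regions: only the 19×18.5 cube at (4, 0.5) is present, so the union is just that shape — 1 connected region. The outline is a single polygon with 4 vertices. Extrusion per mm of travel: 0.25 × 0.1 / (π × 0.875²) = 0.010394. Accumulating E over each segment gives final E = 0.7795.

G0 X4.00 Y0.50 Z8.00
G1 X23.00 Y0.50 E0.1975
G1 X23.00 Y19.00 E0.3898
G1 X4.00 Y19.00 E0.5872
G1 X4.00 Y0.50 E0.7795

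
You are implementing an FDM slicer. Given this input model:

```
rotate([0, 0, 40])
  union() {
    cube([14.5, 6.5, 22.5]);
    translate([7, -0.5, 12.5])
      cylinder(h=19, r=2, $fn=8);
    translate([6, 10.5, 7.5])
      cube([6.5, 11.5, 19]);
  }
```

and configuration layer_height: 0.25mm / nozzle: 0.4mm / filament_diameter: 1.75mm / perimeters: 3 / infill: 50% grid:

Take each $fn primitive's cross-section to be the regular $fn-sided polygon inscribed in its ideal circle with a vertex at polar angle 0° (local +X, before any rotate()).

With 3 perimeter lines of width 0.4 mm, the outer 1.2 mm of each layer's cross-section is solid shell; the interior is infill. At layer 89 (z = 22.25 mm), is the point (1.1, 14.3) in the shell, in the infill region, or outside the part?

outside

At z = 22.25 mm: the 14.5×6.5 cube contributes its full rectangle; the r=2 cylinder at (7, -0.5) contributes a regular 8-gon of circumradius 2; the cube at (6, 10.5) is present — its section is the full 6.5×11.5 rectangle; Taking the union: the regions partially overlap (shared area 3.76 mm²), so overlapping operands fuse into one piece — 2 connected regions; (rotated 40° about Z; rotation is an isometry so areas/perimeters/island counts are preserved). Overall, the cross-section has 2 separate islands. Undo the 40° rotation: the query point maps to (10.035, 10.247) in the un-rotated model frame. The nearest boundary edge runs (12.50, 10.50)→(6.00, 10.50); distance from the point to it = 0.25 mm. The point is not inside any of the regions above, so it lies outside the cross-section (0.25 mm from the nearest boundary).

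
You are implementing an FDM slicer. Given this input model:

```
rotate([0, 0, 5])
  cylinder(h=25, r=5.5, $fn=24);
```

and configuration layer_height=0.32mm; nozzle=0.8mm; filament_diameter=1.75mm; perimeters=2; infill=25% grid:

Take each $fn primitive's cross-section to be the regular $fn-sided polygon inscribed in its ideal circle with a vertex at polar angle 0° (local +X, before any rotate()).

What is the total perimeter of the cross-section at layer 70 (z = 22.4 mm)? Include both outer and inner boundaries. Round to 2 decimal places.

At z = 22.4 mm: the r=5.5 cylinder contributes a regular 24-gon of circumradius 5.5 (perimeter = 2·24·5.500·sin(180°/24) = 34.46 mm); (rotated 5° about Z; rotation is an isometry so areas/perimeters/island counts are preserved). Overall, the cross-section is a single solid region. Total boundary length (outer) = 34.46 mm.

34.46 mm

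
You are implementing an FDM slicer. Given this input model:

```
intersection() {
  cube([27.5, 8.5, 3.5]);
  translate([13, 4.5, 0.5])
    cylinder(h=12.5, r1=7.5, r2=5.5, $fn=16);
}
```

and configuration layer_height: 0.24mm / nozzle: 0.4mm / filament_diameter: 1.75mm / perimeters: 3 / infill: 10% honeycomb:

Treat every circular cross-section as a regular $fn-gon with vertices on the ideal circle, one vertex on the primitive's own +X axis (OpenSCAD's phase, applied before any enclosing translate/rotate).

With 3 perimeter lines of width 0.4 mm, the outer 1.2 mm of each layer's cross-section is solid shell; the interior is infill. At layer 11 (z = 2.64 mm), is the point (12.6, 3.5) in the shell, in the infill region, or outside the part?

infill

At z = 2.64 mm: the cube (footprint 27.5×8.5) is included at this height; the cone at (13, 4.5) (r1=7.5→r2=5.5) has section circumradius 7.158 here — a regular 16-gon; After intersecting: the cone at (13, 4.5) partially overlaps the 27.5×8.5 cube; clipping to the common part keeps 112.27 mm² — 1 connected region. Overall, the cross-section is a single solid region. The nearest boundary edge runs (18.44, 0.00)→(7.56, 0.00); distance from the point to it = 3.50 mm. The point is inside the cross-section and 3.50 mm from the nearest boundary — more than the 1.2 mm shell width (3 × 0.4), so it's in the infill interior.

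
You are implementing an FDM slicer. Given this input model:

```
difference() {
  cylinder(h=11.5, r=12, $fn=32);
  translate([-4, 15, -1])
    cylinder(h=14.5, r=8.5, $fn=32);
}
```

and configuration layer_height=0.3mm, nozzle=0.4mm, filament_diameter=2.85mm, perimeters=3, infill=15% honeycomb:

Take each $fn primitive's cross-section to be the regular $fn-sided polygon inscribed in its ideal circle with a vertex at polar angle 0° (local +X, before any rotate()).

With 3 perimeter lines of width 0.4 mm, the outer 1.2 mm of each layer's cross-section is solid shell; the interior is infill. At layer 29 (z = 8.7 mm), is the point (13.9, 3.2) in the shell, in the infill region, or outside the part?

At z = 8.7 mm: the r=12 cylinder gives a regular 32-gon of circumradius 12 (constant along its height); the cylinder at (-4, 15): section is a regular 32-gon, circumradius r=8.5; Subtracting the remaining from the first: starting from the r=12 cylinder, the r=8.5 cylinder at (-4, 15) partially overlaps it — only the 43.75 mm² overlap (of its 225.52 mm²) is removed, clipping the outline — 1 connected region. Overall, the cross-section is a single solid region. The nearest boundary edge runs (11.09, 4.59)→(11.77, 2.34); distance from the point to it = 2.29 mm. The point is not inside any of the regions above, so it lies outside the cross-section (2.29 mm from the nearest boundary).

outside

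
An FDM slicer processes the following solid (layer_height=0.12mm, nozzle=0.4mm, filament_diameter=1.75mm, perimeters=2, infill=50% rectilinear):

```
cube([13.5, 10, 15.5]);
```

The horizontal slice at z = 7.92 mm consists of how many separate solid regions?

At z = 7.92 mm: the cube is present — its section is the full 13.5×10 rectangle. The result has 1 disconnected region.

1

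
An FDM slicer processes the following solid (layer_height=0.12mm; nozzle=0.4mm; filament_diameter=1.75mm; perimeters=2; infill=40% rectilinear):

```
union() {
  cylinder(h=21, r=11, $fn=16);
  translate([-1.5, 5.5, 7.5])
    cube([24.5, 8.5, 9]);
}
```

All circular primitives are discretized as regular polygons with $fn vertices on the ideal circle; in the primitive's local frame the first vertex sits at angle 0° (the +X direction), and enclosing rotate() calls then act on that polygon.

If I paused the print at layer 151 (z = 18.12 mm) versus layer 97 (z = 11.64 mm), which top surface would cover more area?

layer 97 (z = 11.64 mm)

Layer 151 (z = 18.12): the r=11 cylinder gives a regular 16-gon of circumradius 11 (constant along its height) (area = (16/2)·11.000²·sin(360°/16) = 370.44 mm²); the cube at (-1.5, 5.5) is absent (z outside [7.5, 16.5]); Combining (union): only the r=11 cylinder is present, so the union is just that shape — area = 370.44 mm². So its area = 370.44 mm². Layer 97 (z = 11.64): the r=11 cylinder gives a regular 16-gon of circumradius 11 (constant along its height) (area = (16/2)·11.000²·sin(360°/16) = 370.44 mm²); the cube at (-1.5, 5.5) is present — its section is the full 24.5×8.5 rectangle (area 208.25 mm²); Combining (union): the regions partially overlap — summed areas 578.69 mm² minus the doubly-counted overlap 43.53 mm² gives 535.15 mm² — area = 535.15 mm². So its area = 535.15 mm². Layer 97 is larger (535.15 vs 370.44 mm²).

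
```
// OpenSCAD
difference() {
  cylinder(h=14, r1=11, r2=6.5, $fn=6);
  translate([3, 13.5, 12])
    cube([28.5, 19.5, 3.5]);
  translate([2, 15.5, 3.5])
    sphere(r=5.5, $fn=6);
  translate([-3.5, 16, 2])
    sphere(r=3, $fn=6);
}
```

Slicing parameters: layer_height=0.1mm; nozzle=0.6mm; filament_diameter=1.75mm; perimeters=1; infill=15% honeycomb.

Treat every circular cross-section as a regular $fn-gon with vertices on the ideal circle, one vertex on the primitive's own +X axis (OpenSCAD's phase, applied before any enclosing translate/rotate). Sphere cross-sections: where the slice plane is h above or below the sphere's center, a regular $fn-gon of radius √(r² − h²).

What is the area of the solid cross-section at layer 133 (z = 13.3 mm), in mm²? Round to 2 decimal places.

At z = 13.3 mm: the cone contributes a regular 6-gon of circumradius 6.725 (interpolated between r1=11 and r2=6.5 at t=0.950) (area = (6/2)·6.725²·sin(360°/6) = 117.50 mm²); the cube at (3, 13.5) is present — its section is the full 28.5×19.5 rectangle (area 555.75 mm²); the sphere at (2, 15.5) does not reach this height (|z−center|=9.800 > r=5.5); the sphere at (-3.5, 16) is not intersected at this z (|z−center|=11.300 > r=3); Taking the first minus the rest: starting from the cone (117.50 mm²), the 28.5×19.5 cube at (3, 13.5) misses the remaining region (no effect) — area = 117.50 mm². Overall, the cross-section is a single solid region. Net area = 117.50 mm².

117.50 mm²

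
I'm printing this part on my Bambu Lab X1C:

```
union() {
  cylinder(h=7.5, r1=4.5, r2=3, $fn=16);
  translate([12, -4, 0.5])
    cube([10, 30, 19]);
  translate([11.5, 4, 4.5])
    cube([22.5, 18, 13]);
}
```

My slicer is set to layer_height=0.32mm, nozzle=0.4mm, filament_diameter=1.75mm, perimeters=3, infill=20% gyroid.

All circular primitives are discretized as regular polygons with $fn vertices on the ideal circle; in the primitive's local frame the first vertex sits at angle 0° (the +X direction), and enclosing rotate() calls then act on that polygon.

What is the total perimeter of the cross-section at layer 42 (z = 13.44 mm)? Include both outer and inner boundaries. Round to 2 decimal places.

At z = 13.44 mm: the cone is absent (z outside [0, 7.5]); the cube at (12, -4) is present — its section is the full 10×30 rectangle (perimeter 80.00 mm); the cube at (11.5, 4) is present — its section is the full 22.5×18 rectangle (perimeter 81.00 mm); Merging all regions: the regions partially overlap (shared area 180.00 mm²), so the edge portions inside another operand are dropped and the merged outline is re-measured after clipping — boundary = 105.00 mm. Overall, the cross-section is a single solid region. Total boundary length (outer) = 105.00 mm.

105.00 mm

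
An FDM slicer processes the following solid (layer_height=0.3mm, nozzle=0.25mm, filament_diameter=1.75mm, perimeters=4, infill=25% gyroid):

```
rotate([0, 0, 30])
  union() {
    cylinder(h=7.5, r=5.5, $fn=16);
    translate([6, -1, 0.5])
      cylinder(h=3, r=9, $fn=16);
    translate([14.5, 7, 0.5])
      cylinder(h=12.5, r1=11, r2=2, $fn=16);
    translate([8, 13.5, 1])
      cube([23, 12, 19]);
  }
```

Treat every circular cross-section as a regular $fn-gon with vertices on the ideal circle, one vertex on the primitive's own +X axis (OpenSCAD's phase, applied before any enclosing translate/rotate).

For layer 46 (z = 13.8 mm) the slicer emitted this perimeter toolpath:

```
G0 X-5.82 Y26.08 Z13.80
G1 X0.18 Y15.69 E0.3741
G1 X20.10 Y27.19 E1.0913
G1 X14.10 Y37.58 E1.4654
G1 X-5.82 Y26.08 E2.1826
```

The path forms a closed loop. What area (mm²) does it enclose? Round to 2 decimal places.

Apply the shoelace formula to the sequence of (X, Y) vertices; enclosed area = 275.97 mm².

275.97 mm²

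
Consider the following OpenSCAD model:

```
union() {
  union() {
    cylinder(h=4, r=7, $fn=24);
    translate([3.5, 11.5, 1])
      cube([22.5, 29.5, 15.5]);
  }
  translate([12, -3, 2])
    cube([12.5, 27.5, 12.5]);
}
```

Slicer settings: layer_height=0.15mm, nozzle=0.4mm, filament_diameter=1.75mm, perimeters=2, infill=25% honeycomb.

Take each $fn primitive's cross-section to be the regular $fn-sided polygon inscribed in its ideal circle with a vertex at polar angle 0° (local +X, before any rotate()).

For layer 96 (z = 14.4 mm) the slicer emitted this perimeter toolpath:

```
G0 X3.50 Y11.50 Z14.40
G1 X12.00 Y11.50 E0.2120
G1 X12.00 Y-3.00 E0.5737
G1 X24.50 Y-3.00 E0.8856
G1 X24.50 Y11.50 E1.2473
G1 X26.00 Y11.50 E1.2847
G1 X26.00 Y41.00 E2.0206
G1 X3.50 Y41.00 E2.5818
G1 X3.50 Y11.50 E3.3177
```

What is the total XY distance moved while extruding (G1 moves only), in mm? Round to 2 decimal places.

133.00 mm

Sum the Euclidean lengths of each G1 segment: total = 133.00 mm.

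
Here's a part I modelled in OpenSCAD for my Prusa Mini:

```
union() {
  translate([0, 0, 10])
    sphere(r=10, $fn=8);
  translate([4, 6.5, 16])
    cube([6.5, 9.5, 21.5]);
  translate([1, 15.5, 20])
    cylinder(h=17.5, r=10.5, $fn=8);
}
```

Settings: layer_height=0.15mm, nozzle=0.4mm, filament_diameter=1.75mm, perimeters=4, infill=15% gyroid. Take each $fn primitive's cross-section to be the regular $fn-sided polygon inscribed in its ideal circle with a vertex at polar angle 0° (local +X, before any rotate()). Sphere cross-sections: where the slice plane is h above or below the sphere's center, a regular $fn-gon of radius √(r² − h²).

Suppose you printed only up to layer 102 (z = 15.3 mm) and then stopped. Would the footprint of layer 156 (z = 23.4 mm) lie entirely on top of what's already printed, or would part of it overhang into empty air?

part overhangs

Compare the two slices. At z = 15.3: the sphere: section is a regular 8-gon, circumradius = √(r²−h²) = √(10²−5.3²) = 8.480 (area = (8/2)·8.480²·sin(360°/8) = 203.39 mm²); the cube at (4, 6.5) is not intersected at this z (z outside [16, 37.5]); the cylinder at (1, 15.5) is absent (z outside [20, 37.5]); Merging all regions: only the r=10 sphere is present, so the union is just that shape — area = 203.39 mm². At z = 23.4: the sphere is not intersected at this z (|z−center|=13.400 > r=10); the 6.5×9.5 cube at (4, 6.5) contributes its full rectangle (area 61.75 mm²); the r=10.5 cylinder at (1, 15.5) gives a regular 8-gon of circumradius 10.5 (constant along its height) (area = (8/2)·10.500²·sin(360°/8) = 311.83 mm²); Taking the union: the regions partially overlap — summed areas 373.58 mm² minus the doubly-counted overlap 50.29 mm² gives 323.30 mm² — area = 323.30 mm². Checking containment: at z = 23.4 the cross-section extends beyond the z = 15.3 cross-section by about 308.88 mm².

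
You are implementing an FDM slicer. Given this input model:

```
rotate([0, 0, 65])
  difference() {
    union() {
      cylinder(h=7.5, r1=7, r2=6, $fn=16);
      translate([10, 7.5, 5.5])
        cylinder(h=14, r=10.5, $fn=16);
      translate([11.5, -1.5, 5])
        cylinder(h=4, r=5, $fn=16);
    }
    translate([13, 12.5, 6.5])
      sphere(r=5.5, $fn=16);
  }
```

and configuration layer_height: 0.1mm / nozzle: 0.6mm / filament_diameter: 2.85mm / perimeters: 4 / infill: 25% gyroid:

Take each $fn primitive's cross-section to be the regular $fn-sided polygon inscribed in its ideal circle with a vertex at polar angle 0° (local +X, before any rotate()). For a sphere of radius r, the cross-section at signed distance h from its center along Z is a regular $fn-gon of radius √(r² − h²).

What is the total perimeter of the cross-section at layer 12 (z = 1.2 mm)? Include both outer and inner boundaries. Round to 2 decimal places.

42.70 mm

At z = 1.2 mm: the cone: at t=0.160 of its height the radius interpolates to r₁+(r₂−r₁)t = 6.840, giving a regular 16-gon of that circumradius (perimeter = 2·16·6.840·sin(180°/16) = 42.70 mm); the cylinder at (10, 7.5) is absent (z outside [5.5, 19.5]); the cylinder at (11.5, -1.5) is not intersected at this z (z outside [5, 9]); Combining (union): only the cone is present, so the union is just that shape — boundary = 42.70 mm; the r=5.5 sphere at (13, 12.5) slices to a regular 16-gon of circumradius 1.470 (√(r²−h²) with h=5.3 from center) (perimeter = 2·16·1.470·sin(180°/16) = 9.18 mm); Subtracting the remaining from the first: starting from that combined region, the r=5.5 sphere at (13, 12.5) misses the remaining region (no effect) — boundary = 42.70 mm; (rotated 65° about Z; rotation is an isometry so areas/perimeters/island counts are preserved). Overall, the cross-section is a single solid region. Total boundary length (outer) = 42.70 mm.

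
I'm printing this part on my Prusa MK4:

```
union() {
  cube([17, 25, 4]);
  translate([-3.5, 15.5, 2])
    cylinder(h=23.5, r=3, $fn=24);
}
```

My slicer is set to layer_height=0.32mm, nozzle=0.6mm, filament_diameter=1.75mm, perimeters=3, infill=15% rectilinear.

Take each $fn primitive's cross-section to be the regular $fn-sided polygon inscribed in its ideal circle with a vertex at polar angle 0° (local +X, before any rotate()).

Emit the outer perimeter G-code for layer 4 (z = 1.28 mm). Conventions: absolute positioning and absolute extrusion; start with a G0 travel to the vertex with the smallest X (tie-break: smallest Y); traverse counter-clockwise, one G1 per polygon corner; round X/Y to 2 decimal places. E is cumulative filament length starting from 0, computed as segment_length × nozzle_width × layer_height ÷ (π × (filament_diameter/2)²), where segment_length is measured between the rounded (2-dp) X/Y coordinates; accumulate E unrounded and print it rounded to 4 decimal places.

At z = 1.28 mm: the cube is present — its section is the full 17×25 rectangle; the cylinder at (-3.5, 15.5) is absent (z outside [2, 25.5]); Taking the union: only the 17×25 cube is present, so the union is just that shape — 1 connected region. The outline is a single polygon with 4 vertices. Extrusion per mm of travel: 0.6 × 0.32 / (π × 0.875²) = 0.079824. Accumulating E over each segment gives final E = 6.7052.

G0 X0.00 Y0.00 Z1.28
G1 X17.00 Y0.00 E1.3570
G1 X17.00 Y25.00 E3.3526
G1 X0.00 Y25.00 E4.7096
G1 X0.00 Y0.00 E6.7052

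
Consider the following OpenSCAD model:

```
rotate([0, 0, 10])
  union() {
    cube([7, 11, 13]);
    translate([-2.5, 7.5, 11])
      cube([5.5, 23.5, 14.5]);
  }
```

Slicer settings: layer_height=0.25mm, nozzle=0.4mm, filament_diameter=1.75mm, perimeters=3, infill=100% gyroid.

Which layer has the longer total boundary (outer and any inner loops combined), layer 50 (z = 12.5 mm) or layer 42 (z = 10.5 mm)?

Layer 50 (z = 12.5): the cube is present — its section is the full 7×11 rectangle (perimeter 36.00 mm); the cube at (-2.5, 7.5) (footprint 5.5×23.5) is included at this height (perimeter 58.00 mm); Taking the union: the regions partially overlap (shared area 10.50 mm²), so the edge portions inside another operand are dropped and the merged outline is re-measured after clipping — boundary = 81.00 mm; (whole slice rotated 10° about Z — lengths, areas and connectivity unchanged). So its perimeter = 81.00 mm. Layer 42 (z = 10.5): the cube (footprint 7×11) is included at this height (perimeter 36.00 mm); the cube at (-2.5, 7.5) is not intersected at this z (z outside [11, 25.5]); Combining (union): only the 7×11 cube is present, so the union is just that shape — boundary = 36.00 mm; (rotated 10° about Z; rotation is an isometry so areas/perimeters/island counts are preserved). So its perimeter = 36.00 mm. Layer 50 is larger (81.00 vs 36.00 mm).

layer 50 (z = 12.5 mm)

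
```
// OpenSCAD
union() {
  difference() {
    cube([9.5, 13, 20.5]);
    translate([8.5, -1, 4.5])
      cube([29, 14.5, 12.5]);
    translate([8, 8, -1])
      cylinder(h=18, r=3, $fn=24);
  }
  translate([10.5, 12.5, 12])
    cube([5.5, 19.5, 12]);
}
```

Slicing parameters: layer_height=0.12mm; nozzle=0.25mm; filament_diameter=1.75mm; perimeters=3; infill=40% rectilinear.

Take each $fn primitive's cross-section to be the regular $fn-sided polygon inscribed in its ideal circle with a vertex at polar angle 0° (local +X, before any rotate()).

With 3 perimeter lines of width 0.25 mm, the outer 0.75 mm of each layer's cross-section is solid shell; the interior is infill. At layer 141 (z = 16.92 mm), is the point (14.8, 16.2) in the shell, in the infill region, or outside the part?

infill

At z = 16.92 mm: the 9.5×13 cube contributes its full rectangle; the cube at (8.5, -1) is present — its section is the full 29×14.5 rectangle; the r=3 cylinder at (8, 8) contributes a regular 24-gon of circumradius 3; After the difference (first − rest): starting from the 9.5×13 cube, the 29×14.5 cube at (8.5, -1) partially overlaps it — only the 13.00 mm² overlap (of its 420.50 mm²) is removed, clipping the outline; the r=3 cylinder at (8, 8) partially overlaps it — only the 16.94 mm² overlap (of its 27.95 mm²) is removed, clipping the outline — 1 connected region; the cube at (10.5, 12.5) (footprint 5.5×19.5) is included at this height; Taking the union: the 2 present regions are separate (no shared area or edge), so areas and boundary lengths simply add and each stays a separate island — 2 connected regions. Overall, the cross-section has 2 separate islands. The nearest boundary edge runs (16.00, 32.00)→(16.00, 12.50); distance from the point to it = 1.20 mm. (Shell/infill is judged within the island containing the point — the largest one.) The point is inside the cross-section and 1.20 mm from the nearest boundary — more than the 0.75 mm shell width (3 × 0.25), so it's in the infill interior.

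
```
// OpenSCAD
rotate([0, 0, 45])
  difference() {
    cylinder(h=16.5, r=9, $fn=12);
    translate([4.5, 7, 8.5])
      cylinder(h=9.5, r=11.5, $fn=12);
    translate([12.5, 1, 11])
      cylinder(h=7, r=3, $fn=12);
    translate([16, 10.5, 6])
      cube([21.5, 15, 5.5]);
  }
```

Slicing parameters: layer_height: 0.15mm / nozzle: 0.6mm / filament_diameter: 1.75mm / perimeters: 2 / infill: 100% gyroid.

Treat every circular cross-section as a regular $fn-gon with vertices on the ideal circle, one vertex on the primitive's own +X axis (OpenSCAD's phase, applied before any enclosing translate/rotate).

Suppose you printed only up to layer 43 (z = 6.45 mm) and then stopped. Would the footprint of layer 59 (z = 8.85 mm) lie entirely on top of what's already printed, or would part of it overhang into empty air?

entirely on top

Compare the two slices. At z = 6.45: the cylinder: section is a regular 12-gon, circumradius r=9 (area = (12/2)·9.000²·sin(360°/12) = 243.00 mm²); the cylinder at (4.5, 7) is not intersected at this z (z outside [8.5, 18]); the cylinder at (12.5, 1) is not intersected at this z (z outside [11, 18]); the cube at (16, 10.5) (footprint 21.5×15) is included at this height (area 322.50 mm²); After the difference (first − rest): starting from the r=9 cylinder (243.00 mm²), the 21.5×15 cube at (16, 10.5) misses the remaining region (no effect) — area = 243.00 mm²; (rotated 45° about Z; rotation is an isometry so areas/perimeters/island counts are preserved). At z = 8.85: the r=9 cylinder contributes a regular 12-gon of circumradius 9 (area = (12/2)·9.000²·sin(360°/12) = 243.00 mm²); the cylinder at (4.5, 7): section is a regular 12-gon, circumradius r=11.5 (area = (12/2)·11.500²·sin(360°/12) = 396.75 mm²); the cylinder at (12.5, 1) is absent (z outside [11, 18]); the 21.5×15 cube at (16, 10.5) contributes its full rectangle (area 322.50 mm²); After the difference (first − rest): starting from the r=9 cylinder (243.00 mm²), the r=11.5 cylinder at (4.5, 7) partially overlaps it — only the 149.86 mm² overlap (of its 396.75 mm²) is removed, clipping the outline; the 21.5×15 cube at (16, 10.5) misses the remaining region (no effect) — area = 93.14 mm²; (whole slice rotated 45° about Z — lengths, areas and connectivity unchanged). Checking containment: the cross-section at z = 8.85 is a subset of the cross-section at z = 6.45.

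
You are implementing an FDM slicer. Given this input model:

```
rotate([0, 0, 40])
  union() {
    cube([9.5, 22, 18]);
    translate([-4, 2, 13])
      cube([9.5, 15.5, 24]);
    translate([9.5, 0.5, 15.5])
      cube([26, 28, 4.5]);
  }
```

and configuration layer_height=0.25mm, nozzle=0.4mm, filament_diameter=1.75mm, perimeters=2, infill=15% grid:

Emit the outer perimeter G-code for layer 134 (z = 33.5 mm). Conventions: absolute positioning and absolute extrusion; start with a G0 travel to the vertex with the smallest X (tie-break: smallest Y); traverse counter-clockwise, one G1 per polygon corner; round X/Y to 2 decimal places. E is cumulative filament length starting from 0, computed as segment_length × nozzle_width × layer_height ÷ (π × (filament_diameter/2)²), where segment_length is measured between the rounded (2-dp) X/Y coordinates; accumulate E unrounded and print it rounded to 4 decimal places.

G0 X-14.31 Y10.83 Z33.50
G1 X-4.35 Y-1.04 E0.6442
G1 X2.93 Y5.07 E1.0394
G1 X-7.04 Y16.94 E1.6838
G1 X-14.31 Y10.83 E2.0787

At z = 33.5 mm: the cube is not intersected at this z (z outside [0, 18]); the 9.5×15.5 cube at (-4, 2) contributes its full rectangle; the cube at (9.5, 0.5) is absent (z outside [15.5, 20]); Combining (union): only the 9.5×15.5 cube at (-4, 2) is present, so the union is just that shape — 1 connected region; (rotated 40° about Z; rotation is an isometry so areas/perimeters/island counts are preserved). The outline is a single polygon with 4 vertices. Extrusion per mm of travel: 0.4 × 0.25 / (π × 0.875²) = 0.041575. Accumulating E over each segment gives final E = 2.0787.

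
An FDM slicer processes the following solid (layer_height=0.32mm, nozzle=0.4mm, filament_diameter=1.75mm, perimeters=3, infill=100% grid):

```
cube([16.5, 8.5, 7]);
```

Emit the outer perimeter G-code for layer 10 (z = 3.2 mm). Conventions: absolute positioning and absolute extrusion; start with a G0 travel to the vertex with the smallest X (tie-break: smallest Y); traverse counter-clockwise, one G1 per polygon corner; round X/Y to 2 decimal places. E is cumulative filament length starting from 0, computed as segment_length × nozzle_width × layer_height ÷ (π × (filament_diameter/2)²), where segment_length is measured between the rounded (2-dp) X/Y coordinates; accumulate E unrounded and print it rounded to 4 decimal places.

At z = 3.2 mm: the 16.5×8.5 cube contributes its full rectangle. The outline is a single polygon with 4 vertices. Extrusion per mm of travel: 0.4 × 0.32 / (π × 0.875²) = 0.053216. Accumulating E over each segment gives final E = 2.6608.

G0 X0.00 Y0.00 Z3.20
G1 X16.50 Y0.00 E0.8781
G1 X16.50 Y8.50 E1.3304
G1 X0.00 Y8.50 E2.2085
G1 X0.00 Y0.00 E2.6608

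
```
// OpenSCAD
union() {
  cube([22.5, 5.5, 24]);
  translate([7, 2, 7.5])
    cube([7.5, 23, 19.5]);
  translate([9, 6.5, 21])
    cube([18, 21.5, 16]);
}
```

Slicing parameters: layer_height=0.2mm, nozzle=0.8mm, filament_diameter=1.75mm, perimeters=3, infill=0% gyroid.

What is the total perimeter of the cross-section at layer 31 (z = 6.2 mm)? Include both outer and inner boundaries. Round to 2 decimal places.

At z = 6.2 mm: the 22.5×5.5 cube contributes its full rectangle (perimeter 56.00 mm); the cube at (7, 2) is absent (z outside [7.5, 27]); the cube at (9, 6.5) does not reach this height (z outside [21, 37]); Merging all regions: only the 22.5×5.5 cube is present, so the union is just that shape — boundary = 56.00 mm. Overall, the cross-section is a single solid region. Total boundary length (outer) = 56.00 mm.

56.00 mm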